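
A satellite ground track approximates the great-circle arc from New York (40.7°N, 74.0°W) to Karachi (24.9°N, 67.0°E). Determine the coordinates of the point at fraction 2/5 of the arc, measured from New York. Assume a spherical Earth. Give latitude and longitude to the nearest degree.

≈ (63°N, 12°W)

Convert each endpoint to a unit vector on the sphere (x = cos φ cos λ, y = cos φ sin λ, z = sin φ).
The central angle between the endpoints is δ = arccos(p₁·p₂) ≈ 1.834 rad (105.1°).
Interpolate at f = 2/5 with slerp weights a = sin((1−f)δ)/sin δ ≈ 0.923, b = sin(fδ)/sin δ ≈ 0.693.
p = a·p₁ + b·p₂ ≈ (0.439, -0.094, 0.894); φ = arcsin(p_z) ≈ 63.35°, λ = atan2(p_y, p_x) ≈ -12.07°.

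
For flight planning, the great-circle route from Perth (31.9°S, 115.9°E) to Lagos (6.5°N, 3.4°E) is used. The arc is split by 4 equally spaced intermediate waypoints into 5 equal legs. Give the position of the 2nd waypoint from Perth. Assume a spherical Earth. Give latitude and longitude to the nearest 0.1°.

Write both endpoints as unit vectors p₁, p₂ with components (cos φ cos λ, cos φ sin λ, sin φ).
The central angle between the endpoints is δ = arccos(p₁·p₂) ≈ 1.963 rad (112.5°).
Interpolate at f = 2/5 with slerp weights a = sin((1−f)δ)/sin δ ≈ 1.000, b = sin(fδ)/sin δ ≈ 0.765.
p = a·p₁ + b·p₂ ≈ (0.388, 0.809, -0.442); φ = arcsin(p_z) ≈ -26.22°, λ = atan2(p_y, p_x) ≈ 64.36°.

≈ (26.2°S, 64.4°E)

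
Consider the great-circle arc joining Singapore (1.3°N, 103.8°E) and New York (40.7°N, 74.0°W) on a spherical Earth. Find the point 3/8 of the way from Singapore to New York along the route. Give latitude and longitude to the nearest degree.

From cos δ = sin φ₁ sin φ₂ + cos φ₁ cos φ₂ cos Δλ, the central angle is δ ≈ 2.408 rad (138.0°).
Interpolate at f = 3/8 with slerp weights a = sin((1−f)δ)/sin δ ≈ 1.490, b = sin(fδ)/sin δ ≈ 1.172.
p = a·p₁ + b·p₂ ≈ (-0.110, 0.592, 0.798); φ = arcsin(p_z) ≈ 52.96°, λ = atan2(p_y, p_x) ≈ 100.55°.

≈ (53°N, 101°E)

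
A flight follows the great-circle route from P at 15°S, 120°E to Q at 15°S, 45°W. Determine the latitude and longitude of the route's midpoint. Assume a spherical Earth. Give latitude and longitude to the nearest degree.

≈ 64°S, 37°E

Write both endpoints as unit vectors p₁, p₂ with components (cos φ cos λ, cos φ sin λ, sin φ).
The central angle between the endpoints is δ = arccos(p₁·p₂) ≈ 2.558 rad (146.5°).
Interpolate at f = 1/2 with slerp weights a = sin((1−f)δ)/sin δ ≈ 1.737, b = sin(fδ)/sin δ ≈ 1.737.
p = a·p₁ + b·p₂ ≈ (0.347, 0.267, -0.899); φ = arcsin(p_z) ≈ -64.03°, λ = atan2(p_y, p_x) ≈ 37.50°.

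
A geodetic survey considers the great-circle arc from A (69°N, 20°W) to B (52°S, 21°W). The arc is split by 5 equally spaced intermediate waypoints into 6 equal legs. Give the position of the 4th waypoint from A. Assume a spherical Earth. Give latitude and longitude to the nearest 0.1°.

≈ (11.7°S, 20.7°W)

Write both endpoints as unit vectors p₁, p₂ with components (cos φ cos λ, cos φ sin λ, sin φ).
The central angle between the endpoints is δ = arccos(p₁·p₂) ≈ 2.112 rad (121.0°).
Interpolate at f = 4/6 with slerp weights a = sin((1−f)δ)/sin δ ≈ 0.755, b = sin(fδ)/sin δ ≈ 1.151.
p = a·p₁ + b·p₂ ≈ (0.916, -0.347, -0.202); φ = arcsin(p_z) ≈ -11.67°, λ = atan2(p_y, p_x) ≈ -20.72°.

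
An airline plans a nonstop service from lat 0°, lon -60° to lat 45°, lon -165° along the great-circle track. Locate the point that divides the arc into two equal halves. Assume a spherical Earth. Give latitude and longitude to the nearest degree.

≈ lat 34°, lon -100°

Convert each endpoint to a unit vector on the sphere (x = cos φ cos λ, y = cos φ sin λ, z = sin φ).
The central angle between the endpoints is δ = arccos(p₁·p₂) ≈ 1.755 rad (100.5°).
Interpolate at f = 1/2 with slerp weights a = sin((1−f)δ)/sin δ ≈ 0.782, b = sin(fδ)/sin δ ≈ 0.782.
p = a·p₁ + b·p₂ ≈ (-0.143, -0.821, 0.553); φ = arcsin(p_z) ≈ 33.59°, λ = atan2(p_y, p_x) ≈ -99.90°.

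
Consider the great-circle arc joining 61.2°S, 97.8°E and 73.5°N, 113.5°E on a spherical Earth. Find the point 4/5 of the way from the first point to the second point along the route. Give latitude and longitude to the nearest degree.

≈ 47°N, 106°E

Convert each endpoint to a unit vector on the sphere (x = cos φ cos λ, y = cos φ sin λ, z = sin φ).
The central angle between the endpoints is δ = arccos(p₁·p₂) ≈ 2.358 rad (135.1°).
Interpolate at f = 4/5 with slerp weights a = sin((1−f)δ)/sin δ ≈ 0.644, b = sin(fδ)/sin δ ≈ 1.347.
p = a·p₁ + b·p₂ ≈ (-0.195, 0.658, 0.727); φ = arcsin(p_z) ≈ 46.66°, λ = atan2(p_y, p_x) ≈ 106.48°.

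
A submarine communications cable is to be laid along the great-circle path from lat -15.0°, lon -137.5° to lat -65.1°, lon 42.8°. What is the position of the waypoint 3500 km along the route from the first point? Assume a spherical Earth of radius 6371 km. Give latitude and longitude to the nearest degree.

Convert each endpoint to a unit vector on the sphere (x = cos φ cos λ, y = cos φ sin λ, z = sin φ).
The central angle between the endpoints is δ = arccos(p₁·p₂) ≈ 1.744 rad (99.9°). The total great-circle distance is δ·R ≈ 1.744 × 6371 ≈ 11108 km, so the target fraction is f = 3500/11108 ≈ 0.315.
Interpolate at f ≈ 0.315 with slerp weights a = sin((1−f)δ)/sin δ ≈ 0.944, b = sin(fδ)/sin δ ≈ 0.530.
p = a·p₁ + b·p₂ ≈ (-0.509, -0.464, -0.725); φ = arcsin(p_z) ≈ -46.48°, λ = atan2(p_y, p_x) ≈ -137.60°.

≈ lat -46°, lon -138°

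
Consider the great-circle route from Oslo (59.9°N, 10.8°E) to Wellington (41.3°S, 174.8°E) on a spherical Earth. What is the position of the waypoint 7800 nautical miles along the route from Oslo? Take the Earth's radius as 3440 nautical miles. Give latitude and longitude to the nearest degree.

Convert each endpoint to a unit vector on the sphere (x = cos φ cos λ, y = cos φ sin λ, z = sin φ).
The central angle between the endpoints is δ = arccos(p₁·p₂) ≈ 2.774 rad (158.9°). The total great-circle distance is δ·R ≈ 2.774 × 3440 ≈ 9542 nmi, so the target fraction is f = 7800/9542 ≈ 0.817.
Interpolate at f ≈ 0.817 with slerp weights a = sin((1−f)δ)/sin δ ≈ 1.350, b = sin(fδ)/sin δ ≈ 2.134.
p = a·p₁ + b·p₂ ≈ (-0.932, 0.272, -0.241); φ = arcsin(p_z) ≈ -13.93°, λ = atan2(p_y, p_x) ≈ 163.72°.

≈ 14°S, 164°E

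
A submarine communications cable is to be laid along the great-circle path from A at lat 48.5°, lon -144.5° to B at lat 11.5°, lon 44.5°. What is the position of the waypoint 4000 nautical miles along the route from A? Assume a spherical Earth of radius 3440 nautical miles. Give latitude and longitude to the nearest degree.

≈ lat 64°, lon 57°

Convert each endpoint to a unit vector on the sphere (x = cos φ cos λ, y = cos φ sin λ, z = sin φ).
The central angle between the endpoints is δ = arccos(p₁·p₂) ≈ 2.085 rad (119.5°). The total great-circle distance is δ·R ≈ 2.085 × 3440 ≈ 7173 nmi, so the target fraction is f = 4000/7173 ≈ 0.558.
Interpolate at f ≈ 0.558 with slerp weights a = sin((1−f)δ)/sin δ ≈ 0.916, b = sin(fδ)/sin δ ≈ 1.054.
p = a·p₁ + b·p₂ ≈ (0.243, 0.372, 0.896); φ = arcsin(p_z) ≈ 63.62°, λ = atan2(p_y, p_x) ≈ 56.83°.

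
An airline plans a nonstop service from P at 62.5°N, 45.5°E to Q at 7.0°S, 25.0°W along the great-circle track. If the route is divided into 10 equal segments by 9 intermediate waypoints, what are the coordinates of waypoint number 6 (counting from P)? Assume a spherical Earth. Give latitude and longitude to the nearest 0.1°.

The haversine formula gives a central angle δ ≈ 1.526 rad (87.4°) between the endpoints.
Interpolate at f = 6/10 with slerp weights a = sin((1−f)δ)/sin δ ≈ 0.574, b = sin(fδ)/sin δ ≈ 0.794.
p = a·p₁ + b·p₂ ≈ (0.900, -0.144, 0.412); φ = arcsin(p_z) ≈ 24.34°, λ = atan2(p_y, p_x) ≈ -9.09°.

≈ 24.3°N, 9.1°W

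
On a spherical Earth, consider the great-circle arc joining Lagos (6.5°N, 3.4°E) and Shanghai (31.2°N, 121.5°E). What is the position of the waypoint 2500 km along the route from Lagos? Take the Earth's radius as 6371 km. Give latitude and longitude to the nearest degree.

Convert each endpoint to a unit vector on the sphere (x = cos φ cos λ, y = cos φ sin λ, z = sin φ).
The central angle between the endpoints is δ = arccos(p₁·p₂) ≈ 1.919 rad (110.0°). The total great-circle distance is δ·R ≈ 1.919 × 6371 ≈ 12229 km, so the target fraction is f = 2500/12229 ≈ 0.204.
Interpolate at f ≈ 0.204 with slerp weights a = sin((1−f)δ)/sin δ ≈ 1.063, b = sin(fδ)/sin δ ≈ 0.407.
p = a·p₁ + b·p₂ ≈ (0.872, 0.359, 0.331); φ = arcsin(p_z) ≈ 19.34°, λ = atan2(p_y, p_x) ≈ 22.39°.

≈ (19°N, 22°E)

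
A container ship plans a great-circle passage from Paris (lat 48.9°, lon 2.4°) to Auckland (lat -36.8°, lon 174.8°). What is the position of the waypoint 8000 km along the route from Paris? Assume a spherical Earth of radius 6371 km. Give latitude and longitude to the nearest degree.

Convert each endpoint to a unit vector on the sphere (x = cos φ cos λ, y = cos φ sin λ, z = sin φ).
The central angle between the endpoints is δ = arccos(p₁·p₂) ≈ 2.909 rad (166.7°). The total great-circle distance is δ·R ≈ 2.909 × 6371 ≈ 18536 km, so the target fraction is f = 8000/18536 ≈ 0.432.
Interpolate at f ≈ 0.432 with slerp weights a = sin((1−f)δ)/sin δ ≈ 4.330, b = sin(fδ)/sin δ ≈ 4.131.
p = a·p₁ + b·p₂ ≈ (-0.450, 0.419, 0.788); φ = arcsin(p_z) ≈ 52.04°, λ = atan2(p_y, p_x) ≈ 137.06°.

≈ lat 52°, lon 137°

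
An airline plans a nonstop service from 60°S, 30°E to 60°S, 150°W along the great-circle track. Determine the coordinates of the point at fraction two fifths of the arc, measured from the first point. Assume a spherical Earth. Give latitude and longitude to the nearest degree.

≈ 84°S, 30°E

From cos δ = sin φ₁ sin φ₂ + cos φ₁ cos φ₂ cos Δλ, the central angle is δ ≈ 1.047 rad (60.0°).
Interpolate at f = 2/5 with slerp weights a = sin((1−f)δ)/sin δ ≈ 0.679, b = sin(fδ)/sin δ ≈ 0.470.
p = a·p₁ + b·p₂ ≈ (0.091, 0.052, -0.995); φ = arcsin(p_z) ≈ -84.00°, λ = atan2(p_y, p_x) ≈ 30.00°.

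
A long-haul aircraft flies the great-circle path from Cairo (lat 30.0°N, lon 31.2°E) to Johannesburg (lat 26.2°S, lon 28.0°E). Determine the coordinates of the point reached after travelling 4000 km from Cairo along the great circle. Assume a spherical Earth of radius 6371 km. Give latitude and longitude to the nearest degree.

Write both endpoints as unit vectors p₁, p₂ with components (cos φ cos λ, cos φ sin λ, sin φ).
The central angle between the endpoints is δ = arccos(p₁·p₂) ≈ 0.982 rad (56.3°). The total great-circle distance is δ·R ≈ 0.982 × 6371 ≈ 6258 km, so the target fraction is f = 4000/6258 ≈ 0.639.
Interpolate at f ≈ 0.639 with slerp weights a = sin((1−f)δ)/sin δ ≈ 0.417, b = sin(fδ)/sin δ ≈ 0.706.
p = a·p₁ + b·p₂ ≈ (0.869, 0.485, -0.103); φ = arcsin(p_z) ≈ -5.92°, λ = atan2(p_y, p_x) ≈ 29.16°.

≈ lat 6°S, lon 29°E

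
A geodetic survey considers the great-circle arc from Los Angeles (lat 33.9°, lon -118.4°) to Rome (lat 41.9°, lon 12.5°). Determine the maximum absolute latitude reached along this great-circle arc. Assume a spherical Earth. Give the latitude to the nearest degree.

The great circle lies in the plane with unit normal n̂ = (p₁ × p₂)/|p₁ × p₂|.
Here n̂_z ≈ +0.467; the vertex latitude is φ_max = arccos|n̂_z| ≈ 62.1°.
Check via Clairaut: cos φ_max = |cos φ₁| · sin C = cos(33.9°)·sin(34.3°) ≈ 0.467, again giving ≈ 62.1°.

≈ 62°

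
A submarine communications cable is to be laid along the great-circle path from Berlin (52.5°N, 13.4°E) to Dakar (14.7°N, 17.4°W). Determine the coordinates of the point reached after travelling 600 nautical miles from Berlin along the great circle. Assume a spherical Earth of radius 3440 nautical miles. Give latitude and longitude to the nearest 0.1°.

≈ 44.9°N, 3.5°E

Write both endpoints as unit vectors p₁, p₂ with components (cos φ cos λ, cos φ sin λ, sin φ).
The central angle between the endpoints is δ = arccos(p₁·p₂) ≈ 0.785 rad (45.0°). The total great-circle distance is δ·R ≈ 0.785 × 3440 ≈ 2702 nmi, so the target fraction is f = 600/2702 ≈ 0.222.
Interpolate at f ≈ 0.222 with slerp weights a = sin((1−f)δ)/sin δ ≈ 0.811, b = sin(fδ)/sin δ ≈ 0.245.
p = a·p₁ + b·p₂ ≈ (0.707, 0.043, 0.706); φ = arcsin(p_z) ≈ 44.90°, λ = atan2(p_y, p_x) ≈ 3.52°.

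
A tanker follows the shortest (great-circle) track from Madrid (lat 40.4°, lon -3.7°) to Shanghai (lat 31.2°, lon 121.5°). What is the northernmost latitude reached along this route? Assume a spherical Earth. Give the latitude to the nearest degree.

The great circle lies in the plane with unit normal n̂ = (p₁ × p₂)/|p₁ × p₂|.
Here n̂_z ≈ +0.533; the vertex latitude is φ_max = arccos|n̂_z| ≈ 57.8°.

≈ 58°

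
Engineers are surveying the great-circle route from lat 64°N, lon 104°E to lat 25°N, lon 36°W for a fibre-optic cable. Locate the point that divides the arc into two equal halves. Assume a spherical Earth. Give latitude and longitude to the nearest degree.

Convert each endpoint to a unit vector on the sphere (x = cos φ cos λ, y = cos φ sin λ, z = sin φ).
The central angle between the endpoints is δ = arccos(p₁·p₂) ≈ 1.495 rad (85.7°).
Interpolate at f = 1/2 with slerp weights a = sin((1−f)δ)/sin δ ≈ 0.682, b = sin(fδ)/sin δ ≈ 0.682.
p = a·p₁ + b·p₂ ≈ (0.428, -0.073, 0.901); φ = arcsin(p_z) ≈ 64.29°, λ = atan2(p_y, p_x) ≈ -9.71°.

≈ lat 64°N, lon 10°W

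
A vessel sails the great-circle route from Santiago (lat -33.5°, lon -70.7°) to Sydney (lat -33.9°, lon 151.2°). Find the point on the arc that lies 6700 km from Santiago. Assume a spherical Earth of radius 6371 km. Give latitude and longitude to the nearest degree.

Convert each endpoint to a unit vector on the sphere (x = cos φ cos λ, y = cos φ sin λ, z = sin φ).
The central angle between the endpoints is δ = arccos(p₁·p₂) ≈ 1.780 rad (102.0°). The total great-circle distance is δ·R ≈ 1.780 × 6371 ≈ 11338 km, so the target fraction is f = 6700/11338 ≈ 0.591.
Interpolate at f ≈ 0.591 with slerp weights a = sin((1−f)δ)/sin δ ≈ 0.680, b = sin(fδ)/sin δ ≈ 0.888.
p = a·p₁ + b·p₂ ≈ (-0.458, -0.180, -0.870); φ = arcsin(p_z) ≈ -60.51°, λ = atan2(p_y, p_x) ≈ -158.50°.

≈ lat -61°, lon -159°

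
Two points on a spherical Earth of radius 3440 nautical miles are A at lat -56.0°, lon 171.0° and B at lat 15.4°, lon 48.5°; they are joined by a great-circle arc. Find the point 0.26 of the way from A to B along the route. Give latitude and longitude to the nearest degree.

Convert each endpoint to a unit vector on the sphere (x = cos φ cos λ, y = cos φ sin λ, z = sin φ).
The central angle between the endpoints is δ = arccos(p₁·p₂) ≈ 2.106 rad (120.7°).
Interpolate at f = 0.26 with slerp weights a = sin((1−f)δ)/sin δ ≈ 1.162, b = sin(fδ)/sin δ ≈ 0.605.
p = a·p₁ + b·p₂ ≈ (-0.255, 0.539, -0.803); φ = arcsin(p_z) ≈ -53.41°, λ = atan2(p_y, p_x) ≈ 115.37°.

≈ lat -53°, lon 115°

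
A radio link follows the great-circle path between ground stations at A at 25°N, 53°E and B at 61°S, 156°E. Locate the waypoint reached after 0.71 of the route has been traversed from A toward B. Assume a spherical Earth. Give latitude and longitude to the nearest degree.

≈ 46°S, 103°E

From cos δ = sin φ₁ sin φ₂ + cos φ₁ cos φ₂ cos Δλ, the central angle is δ ≈ 2.058 rad (117.9°).
Interpolate at f = 0.71 with slerp weights a = sin((1−f)δ)/sin δ ≈ 0.636, b = sin(fδ)/sin δ ≈ 1.125.
p = a·p₁ + b·p₂ ≈ (-0.151, 0.682, -0.715); φ = arcsin(p_z) ≈ -45.66°, λ = atan2(p_y, p_x) ≈ 102.50°.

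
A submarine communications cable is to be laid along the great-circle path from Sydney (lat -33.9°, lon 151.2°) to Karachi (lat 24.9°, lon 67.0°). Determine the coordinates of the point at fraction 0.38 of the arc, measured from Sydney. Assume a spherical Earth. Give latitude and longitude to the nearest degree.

Write both endpoints as unit vectors p₁, p₂ with components (cos φ cos λ, cos φ sin λ, sin φ).
The central angle between the endpoints is δ = arccos(p₁·p₂) ≈ 1.730 rad (99.1°).
Interpolate at f = 0.38 with slerp weights a = sin((1−f)δ)/sin δ ≈ 0.890, b = sin(fδ)/sin δ ≈ 0.619.
p = a·p₁ + b·p₂ ≈ (-0.428, 0.873, -0.236); φ = arcsin(p_z) ≈ -13.63°, λ = atan2(p_y, p_x) ≈ 116.12°.

≈ lat -14°, lon 116°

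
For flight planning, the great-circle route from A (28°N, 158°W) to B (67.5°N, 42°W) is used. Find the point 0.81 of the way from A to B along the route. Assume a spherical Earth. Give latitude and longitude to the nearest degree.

≈ (72°N, 81°W)

Write both endpoints as unit vectors p₁, p₂ with components (cos φ cos λ, cos φ sin λ, sin φ).
The central angle between the endpoints is δ = arccos(p₁·p₂) ≈ 1.281 rad (73.4°).
Interpolate at f = 0.81 with slerp weights a = sin((1−f)δ)/sin δ ≈ 0.251, b = sin(fδ)/sin δ ≈ 0.899.
p = a·p₁ + b·p₂ ≈ (0.050, -0.313, 0.948); φ = arcsin(p_z) ≈ 71.50°, λ = atan2(p_y, p_x) ≈ -80.99°.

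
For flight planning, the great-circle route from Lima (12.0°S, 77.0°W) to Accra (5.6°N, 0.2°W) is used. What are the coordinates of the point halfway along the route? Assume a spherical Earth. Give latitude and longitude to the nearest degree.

≈ 4°S, 38°W

Write both endpoints as unit vectors p₁, p₂ with components (cos φ cos λ, cos φ sin λ, sin φ).
The central angle between the endpoints is δ = arccos(p₁·p₂) ≈ 1.367 rad (78.3°).
Interpolate at f = 1/2 with slerp weights a = sin((1−f)δ)/sin δ ≈ 0.645, b = sin(fδ)/sin δ ≈ 0.645.
p = a·p₁ + b·p₂ ≈ (0.784, -0.617, -0.071); φ = arcsin(p_z) ≈ -4.08°, λ = atan2(p_y, p_x) ≈ -38.21°.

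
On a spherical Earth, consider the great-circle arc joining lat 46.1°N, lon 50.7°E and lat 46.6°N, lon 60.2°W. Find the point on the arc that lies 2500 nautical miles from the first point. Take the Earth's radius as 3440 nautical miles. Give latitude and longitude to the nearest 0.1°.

≈ lat 60.9°N, lon 18.9°W

Convert each endpoint to a unit vector on the sphere (x = cos φ cos λ, y = cos φ sin λ, z = sin φ).
The central angle between the endpoints is δ = arccos(p₁·p₂) ≈ 1.209 rad (69.3°). The total great-circle distance is δ·R ≈ 1.209 × 3440 ≈ 4160 nmi, so the target fraction is f = 2500/4160 ≈ 0.601.
Interpolate at f ≈ 0.601 with slerp weights a = sin((1−f)δ)/sin δ ≈ 0.496, b = sin(fδ)/sin δ ≈ 0.710.
p = a·p₁ + b·p₂ ≈ (0.460, -0.157, 0.874); φ = arcsin(p_z) ≈ 60.88°, λ = atan2(p_y, p_x) ≈ -18.86°.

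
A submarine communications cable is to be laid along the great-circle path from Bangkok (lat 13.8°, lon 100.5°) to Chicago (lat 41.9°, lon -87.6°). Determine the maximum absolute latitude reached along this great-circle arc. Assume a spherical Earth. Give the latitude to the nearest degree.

The great circle lies in the plane with unit normal n̂ = (p₁ × p₂)/|p₁ × p₂|.
Here n̂_z ≈ +0.123; the vertex latitude is φ_max = arccos|n̂_z| ≈ 83.0°.
Check via Clairaut: cos φ_max = |cos φ₁| · sin C = cos(13.8°)·sin(7.3°) ≈ 0.123, again giving ≈ 83.0°.

≈ 83°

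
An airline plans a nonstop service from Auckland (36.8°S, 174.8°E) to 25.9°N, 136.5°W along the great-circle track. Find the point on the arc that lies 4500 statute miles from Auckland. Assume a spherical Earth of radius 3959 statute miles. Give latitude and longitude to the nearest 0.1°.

The haversine formula gives a central angle δ ≈ 1.355 rad (77.7°) between the endpoints. The total great-circle distance is δ·R ≈ 1.355 × 3959 ≈ 5366 mi, so the target fraction is f = 4500/5366 ≈ 0.839.
Interpolate at f ≈ 0.839 with slerp weights a = sin((1−f)δ)/sin δ ≈ 0.222, b = sin(fδ)/sin δ ≈ 0.929.
p = a·p₁ + b·p₂ ≈ (-0.783, -0.559, 0.273); φ = arcsin(p_z) ≈ 15.82°, λ = atan2(p_y, p_x) ≈ -144.48°.

≈ 15.8°N, 144.5°W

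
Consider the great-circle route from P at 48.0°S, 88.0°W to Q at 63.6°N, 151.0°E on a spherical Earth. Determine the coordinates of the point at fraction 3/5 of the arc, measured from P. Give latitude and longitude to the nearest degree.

≈ 27°N, 136°W

From cos δ = sin φ₁ sin φ₂ + cos φ₁ cos φ₂ cos Δλ, the central angle is δ ≈ 2.530 rad (145.0°).
Interpolate at f = 3/5 with slerp weights a = sin((1−f)δ)/sin δ ≈ 1.477, b = sin(fδ)/sin δ ≈ 1.740.
p = a·p₁ + b·p₂ ≈ (-0.642, -0.613, 0.461); φ = arcsin(p_z) ≈ 27.42°, λ = atan2(p_y, p_x) ≈ -136.33°.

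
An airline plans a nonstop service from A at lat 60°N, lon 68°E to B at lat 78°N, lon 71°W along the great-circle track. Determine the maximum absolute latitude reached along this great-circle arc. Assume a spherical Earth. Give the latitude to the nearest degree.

≈ 84°N

The great circle lies in the plane with unit normal n̂ = (p₁ × p₂)/|p₁ × p₂|.
Here n̂_z ≈ -0.107; the vertex latitude is φ_max = arccos|n̂_z| ≈ 83.9°.
Check via Clairaut: cos φ_max = |cos φ₁| · sin C = cos(60.0°)·sin(12.3°) ≈ 0.107, again giving ≈ 83.9°.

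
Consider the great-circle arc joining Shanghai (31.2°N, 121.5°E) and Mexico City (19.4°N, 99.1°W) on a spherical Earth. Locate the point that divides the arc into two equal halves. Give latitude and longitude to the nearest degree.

From cos δ = sin φ₁ sin φ₂ + cos φ₁ cos φ₂ cos Δλ, the central angle is δ ≈ 2.027 rad (116.1°).
Interpolate at f = 1/2 with slerp weights a = sin((1−f)δ)/sin δ ≈ 0.945, b = sin(fδ)/sin δ ≈ 0.945.
p = a·p₁ + b·p₂ ≈ (-0.564, -0.191, 0.804); φ = arcsin(p_z) ≈ 53.49°, λ = atan2(p_y, p_x) ≈ -161.28°.

≈ 53°N, 161°W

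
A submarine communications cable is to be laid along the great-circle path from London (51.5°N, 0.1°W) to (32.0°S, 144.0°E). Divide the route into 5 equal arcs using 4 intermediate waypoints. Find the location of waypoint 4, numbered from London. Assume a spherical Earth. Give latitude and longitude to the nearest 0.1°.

Convert each endpoint to a unit vector on the sphere (x = cos φ cos λ, y = cos φ sin λ, z = sin φ).
The central angle between the endpoints is δ = arccos(p₁·p₂) ≈ 2.572 rad (147.4°).
Interpolate at f = 4/5 with slerp weights a = sin((1−f)δ)/sin δ ≈ 0.913, b = sin(fδ)/sin δ ≈ 1.640.
p = a·p₁ + b·p₂ ≈ (-0.557, 0.816, -0.154); φ = arcsin(p_z) ≈ -8.88°, λ = atan2(p_y, p_x) ≈ 124.28°.

≈ (8.9°S, 124.3°E)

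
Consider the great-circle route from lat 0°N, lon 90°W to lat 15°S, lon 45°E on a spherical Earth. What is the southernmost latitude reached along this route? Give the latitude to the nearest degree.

The great circle lies in the plane with unit normal n̂ = (p₁ × p₂)/|p₁ × p₂|.
Here n̂_z ≈ +0.935; the vertex latitude is φ_max = arccos|n̂_z| ≈ 20.8°.

≈ 21°S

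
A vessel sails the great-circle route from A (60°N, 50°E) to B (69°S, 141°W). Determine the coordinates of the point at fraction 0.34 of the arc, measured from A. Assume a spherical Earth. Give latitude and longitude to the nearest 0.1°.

≈ (4.2°N, 69.2°E)

Write both endpoints as unit vectors p₁, p₂ with components (cos φ cos λ, cos φ sin λ, sin φ).
The central angle between the endpoints is δ = arccos(p₁·p₂) ≈ 2.965 rad (169.9°).
Interpolate at f = 0.34 with slerp weights a = sin((1−f)δ)/sin δ ≈ 5.265, b = sin(fδ)/sin δ ≈ 4.806.
p = a·p₁ + b·p₂ ≈ (0.354, 0.933, 0.072); φ = arcsin(p_z) ≈ 4.15°, λ = atan2(p_y, p_x) ≈ 69.24°.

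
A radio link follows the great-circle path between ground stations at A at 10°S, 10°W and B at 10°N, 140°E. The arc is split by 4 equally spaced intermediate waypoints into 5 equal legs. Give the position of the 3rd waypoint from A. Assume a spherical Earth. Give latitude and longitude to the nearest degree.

The haversine formula gives a central angle δ ≈ 2.626 rad (150.5°) between the endpoints.
Interpolate at f = 3/5 with slerp weights a = sin((1−f)δ)/sin δ ≈ 1.760, b = sin(fδ)/sin δ ≈ 2.029.
p = a·p₁ + b·p₂ ≈ (0.177, 0.983, 0.047); φ = arcsin(p_z) ≈ 2.67°, λ = atan2(p_y, p_x) ≈ 79.81°.

≈ 3°N, 80°E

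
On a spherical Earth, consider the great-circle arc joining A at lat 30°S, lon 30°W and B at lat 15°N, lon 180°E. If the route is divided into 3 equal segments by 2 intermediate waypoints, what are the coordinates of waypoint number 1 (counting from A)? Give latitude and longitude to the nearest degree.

≈ lat 35°S, lon 89°W

Write both endpoints as unit vectors p₁, p₂ with components (cos φ cos λ, cos φ sin λ, sin φ).
The central angle between the endpoints is δ = arccos(p₁·p₂) ≈ 2.594 rad (148.6°).
Interpolate at f = 1/3 with slerp weights a = sin((1−f)δ)/sin δ ≈ 1.897, b = sin(fδ)/sin δ ≈ 1.462.
p = a·p₁ + b·p₂ ≈ (0.011, -0.821, -0.570); φ = arcsin(p_z) ≈ -34.76°, λ = atan2(p_y, p_x) ≈ -89.25°.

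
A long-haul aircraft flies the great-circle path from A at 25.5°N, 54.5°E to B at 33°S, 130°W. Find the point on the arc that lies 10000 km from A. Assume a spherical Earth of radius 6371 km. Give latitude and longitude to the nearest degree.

≈ 54°S, 104°E

Write both endpoints as unit vectors p₁, p₂ with components (cos φ cos λ, cos φ sin λ, sin φ).
The central angle between the endpoints is δ = arccos(p₁·p₂) ≈ 2.994 rad (171.5°). The total great-circle distance is δ·R ≈ 2.994 × 6371 ≈ 19074 km, so the target fraction is f = 10000/19074 ≈ 0.524.
Interpolate at f ≈ 0.524 with slerp weights a = sin((1−f)δ)/sin δ ≈ 6.722, b = sin(fδ)/sin δ ≈ 6.795.
p = a·p₁ + b·p₂ ≈ (-0.140, 0.574, -0.807); φ = arcsin(p_z) ≈ -53.79°, λ = atan2(p_y, p_x) ≈ 103.68°.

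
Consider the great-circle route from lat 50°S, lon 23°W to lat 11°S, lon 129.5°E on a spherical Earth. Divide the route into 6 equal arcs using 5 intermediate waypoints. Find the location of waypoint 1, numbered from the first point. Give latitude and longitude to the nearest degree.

From cos δ = sin φ₁ sin φ₂ + cos φ₁ cos φ₂ cos Δλ, the central angle is δ ≈ 1.997 rad (114.4°).
Interpolate at f = 1/6 with slerp weights a = sin((1−f)δ)/sin δ ≈ 1.094, b = sin(fδ)/sin δ ≈ 0.359.
p = a·p₁ + b·p₂ ≈ (0.423, -0.003, -0.906); φ = arcsin(p_z) ≈ -64.98°, λ = atan2(p_y, p_x) ≈ -0.38°.

≈ lat 65°S, lon 0°E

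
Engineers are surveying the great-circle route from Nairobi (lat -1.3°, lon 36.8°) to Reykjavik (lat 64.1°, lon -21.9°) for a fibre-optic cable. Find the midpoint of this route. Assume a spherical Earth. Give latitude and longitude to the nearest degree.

≈ lat 34°, lon 20°

Convert each endpoint to a unit vector on the sphere (x = cos φ cos λ, y = cos φ sin λ, z = sin φ).
The central angle between the endpoints is δ = arccos(p₁·p₂) ≈ 1.363 rad (78.1°).
Interpolate at f = 1/2 with slerp weights a = sin((1−f)δ)/sin δ ≈ 0.644, b = sin(fδ)/sin δ ≈ 0.644.
p = a·p₁ + b·p₂ ≈ (0.776, 0.281, 0.565); φ = arcsin(p_z) ≈ 34.37°, λ = atan2(p_y, p_x) ≈ 19.88°.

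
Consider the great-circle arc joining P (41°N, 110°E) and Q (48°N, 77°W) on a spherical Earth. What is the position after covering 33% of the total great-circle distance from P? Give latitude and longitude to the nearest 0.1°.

Write both endpoints as unit vectors p₁, p₂ with components (cos φ cos λ, cos φ sin λ, sin φ).
The central angle between the endpoints is δ = arccos(p₁·p₂) ≈ 1.584 rad (90.8°).
Interpolate at f = 0.33 with slerp weights a = sin((1−f)δ)/sin δ ≈ 0.873, b = sin(fδ)/sin δ ≈ 0.499.
p = a·p₁ + b·p₂ ≈ (-0.150, 0.294, 0.944); φ = arcsin(p_z) ≈ 70.74°, λ = atan2(p_y, p_x) ≈ 117.09°.

≈ (70.7°N, 117.1°E)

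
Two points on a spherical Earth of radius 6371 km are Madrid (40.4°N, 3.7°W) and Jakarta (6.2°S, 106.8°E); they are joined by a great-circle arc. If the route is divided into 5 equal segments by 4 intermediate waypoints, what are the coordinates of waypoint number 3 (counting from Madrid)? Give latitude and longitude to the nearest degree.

≈ (22°N, 72°E)

Convert each endpoint to a unit vector on the sphere (x = cos φ cos λ, y = cos φ sin λ, z = sin φ).
The central angle between the endpoints is δ = arccos(p₁·p₂) ≈ 1.913 rad (109.6°).
Interpolate at f = 3/5 with slerp weights a = sin((1−f)δ)/sin δ ≈ 0.735, b = sin(fδ)/sin δ ≈ 0.968.
p = a·p₁ + b·p₂ ≈ (0.281, 0.885, 0.372); φ = arcsin(p_z) ≈ 21.83°, λ = atan2(p_y, p_x) ≈ 72.41°.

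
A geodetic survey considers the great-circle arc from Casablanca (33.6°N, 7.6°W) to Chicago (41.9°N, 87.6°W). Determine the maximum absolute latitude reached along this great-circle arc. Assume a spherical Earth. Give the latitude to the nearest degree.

The great circle lies in the plane with unit normal n̂ = (p₁ × p₂)/|p₁ × p₂|.
Here n̂_z ≈ -0.695; the vertex latitude is φ_max = arccos|n̂_z| ≈ 46.0°.

≈ 46°N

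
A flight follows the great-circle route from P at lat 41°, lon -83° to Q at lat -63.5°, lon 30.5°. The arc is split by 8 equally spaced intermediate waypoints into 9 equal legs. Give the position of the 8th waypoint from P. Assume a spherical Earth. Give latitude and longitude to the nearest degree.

From cos δ = sin φ₁ sin φ₂ + cos φ₁ cos φ₂ cos Δλ, the central angle is δ ≈ 2.377 rad (136.2°).
Interpolate at f = 8/9 with slerp weights a = sin((1−f)δ)/sin δ ≈ 0.377, b = sin(fδ)/sin δ ≈ 1.237.
p = a·p₁ + b·p₂ ≈ (0.510, -0.002, -0.860); φ = arcsin(p_z) ≈ -59.31°, λ = atan2(p_y, p_x) ≈ -0.24°.

≈ lat -59°, lon 0°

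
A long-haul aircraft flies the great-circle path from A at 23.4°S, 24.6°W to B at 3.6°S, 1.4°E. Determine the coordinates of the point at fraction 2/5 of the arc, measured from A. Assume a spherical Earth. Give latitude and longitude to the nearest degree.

≈ 16°S, 14°W

From cos δ = sin φ₁ sin φ₂ + cos φ₁ cos φ₂ cos Δλ, the central angle is δ ≈ 0.558 rad (32.0°).
Interpolate at f = 2/5 with slerp weights a = sin((1−f)δ)/sin δ ≈ 0.621, b = sin(fδ)/sin δ ≈ 0.418.
p = a·p₁ + b·p₂ ≈ (0.935, -0.227, -0.273); φ = arcsin(p_z) ≈ -15.83°, λ = atan2(p_y, p_x) ≈ -13.64°.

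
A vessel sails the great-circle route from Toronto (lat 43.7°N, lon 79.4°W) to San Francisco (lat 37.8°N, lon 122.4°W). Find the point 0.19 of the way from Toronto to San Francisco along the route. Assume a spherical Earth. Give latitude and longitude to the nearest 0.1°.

The haversine formula gives a central angle δ ≈ 0.571 rad (32.7°) between the endpoints.
Interpolate at f = 0.19 with slerp weights a = sin((1−f)δ)/sin δ ≈ 0.826, b = sin(fδ)/sin δ ≈ 0.200.
p = a·p₁ + b·p₂ ≈ (0.025, -0.720, 0.693); φ = arcsin(p_z) ≈ 43.88°, λ = atan2(p_y, p_x) ≈ -88.01°.

≈ lat 43.9°N, lon 88.0°W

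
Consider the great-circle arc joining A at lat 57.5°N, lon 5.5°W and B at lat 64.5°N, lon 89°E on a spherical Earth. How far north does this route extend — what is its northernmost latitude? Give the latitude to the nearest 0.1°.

≈ 69.8°N

The great circle lies in the plane with unit normal n̂ = (p₁ × p₂)/|p₁ × p₂|.
Here n̂_z ≈ +0.345; the vertex latitude is φ_max = arccos|n̂_z| ≈ 69.8°.
Check via Clairaut: cos φ_max = |cos φ₁| · sin C = cos(57.5°)·sin(39.9°) ≈ 0.345, again giving ≈ 69.8°.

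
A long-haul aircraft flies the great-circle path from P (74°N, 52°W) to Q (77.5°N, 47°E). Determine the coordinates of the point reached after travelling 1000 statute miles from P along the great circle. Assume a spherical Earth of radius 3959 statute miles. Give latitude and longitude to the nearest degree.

The haversine formula gives a central angle δ ≈ 0.379 rad (21.7°) between the endpoints. The total great-circle distance is δ·R ≈ 0.379 × 3959 ≈ 1499 mi, so the target fraction is f = 1000/1499 ≈ 0.667.
Interpolate at f ≈ 0.667 with slerp weights a = sin((1−f)δ)/sin δ ≈ 0.340, b = sin(fδ)/sin δ ≈ 0.676.
p = a·p₁ + b·p₂ ≈ (0.158, 0.033, 0.987); φ = arcsin(p_z) ≈ 80.74°, λ = atan2(p_y, p_x) ≈ 11.87°.

≈ (81°N, 12°E)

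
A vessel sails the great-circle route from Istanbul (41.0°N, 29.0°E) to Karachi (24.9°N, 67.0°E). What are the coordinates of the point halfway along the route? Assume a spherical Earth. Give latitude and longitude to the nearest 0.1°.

≈ 34.4°N, 49.8°E

Write both endpoints as unit vectors p₁, p₂ with components (cos φ cos λ, cos φ sin λ, sin φ).
The central angle between the endpoints is δ = arccos(p₁·p₂) ≈ 0.617 rad (35.3°).
Interpolate at f = 1/2 with slerp weights a = sin((1−f)δ)/sin δ ≈ 0.525, b = sin(fδ)/sin δ ≈ 0.525.
p = a·p₁ + b·p₂ ≈ (0.532, 0.630, 0.565); φ = arcsin(p_z) ≈ 34.42°, λ = atan2(p_y, p_x) ≈ 49.81°.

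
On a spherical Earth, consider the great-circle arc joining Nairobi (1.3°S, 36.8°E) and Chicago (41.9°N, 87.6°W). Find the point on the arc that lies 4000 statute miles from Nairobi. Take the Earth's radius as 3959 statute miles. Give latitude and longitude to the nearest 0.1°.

Convert each endpoint to a unit vector on the sphere (x = cos φ cos λ, y = cos φ sin λ, z = sin φ).
The central angle between the endpoints is δ = arccos(p₁·p₂) ≈ 2.021 rad (115.8°). The total great-circle distance is δ·R ≈ 2.021 × 3959 ≈ 8003 mi, so the target fraction is f = 4000/8003 ≈ 0.500.
Interpolate at f ≈ 0.500 with slerp weights a = sin((1−f)δ)/sin δ ≈ 0.941, b = sin(fδ)/sin δ ≈ 0.941.
p = a·p₁ + b·p₂ ≈ (0.783, -0.136, 0.607); φ = arcsin(p_z) ≈ 37.38°, λ = atan2(p_y, p_x) ≈ -9.85°.

≈ (37.4°N, 9.9°W)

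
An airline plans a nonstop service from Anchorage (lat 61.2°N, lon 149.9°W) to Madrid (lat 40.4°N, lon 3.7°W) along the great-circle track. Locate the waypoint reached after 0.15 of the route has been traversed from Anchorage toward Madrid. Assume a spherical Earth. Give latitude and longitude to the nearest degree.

≈ lat 71°N, lon 135°W

Write both endpoints as unit vectors p₁, p₂ with components (cos φ cos λ, cos φ sin λ, sin φ).
The central angle between the endpoints is δ = arccos(p₁·p₂) ≈ 1.305 rad (74.7°).
Interpolate at f = 0.15 with slerp weights a = sin((1−f)δ)/sin δ ≈ 0.928, b = sin(fδ)/sin δ ≈ 0.202.
p = a·p₁ + b·p₂ ≈ (-0.234, -0.234, 0.944); φ = arcsin(p_z) ≈ 70.69°, λ = atan2(p_y, p_x) ≈ -134.94°.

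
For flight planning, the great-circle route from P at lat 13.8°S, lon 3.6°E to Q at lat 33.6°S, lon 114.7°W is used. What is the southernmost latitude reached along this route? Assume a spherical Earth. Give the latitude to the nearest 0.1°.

The great circle lies in the plane with unit normal n̂ = (p₁ × p₂)/|p₁ × p₂|.
Here n̂_z ≈ -0.736; the vertex latitude is φ_max = arccos|n̂_z| ≈ 42.6°.

≈ 42.6°S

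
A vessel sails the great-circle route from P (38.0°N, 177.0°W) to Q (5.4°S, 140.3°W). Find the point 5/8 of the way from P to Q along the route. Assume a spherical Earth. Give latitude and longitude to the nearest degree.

The haversine formula gives a central angle δ ≈ 0.963 rad (55.2°) between the endpoints.
Interpolate at f = 5/8 with slerp weights a = sin((1−f)δ)/sin δ ≈ 0.430, b = sin(fδ)/sin δ ≈ 0.690.
p = a·p₁ + b·p₂ ≈ (-0.867, -0.456, 0.200); φ = arcsin(p_z) ≈ 11.54°, λ = atan2(p_y, p_x) ≈ -152.24°.

≈ (12°N, 152°W)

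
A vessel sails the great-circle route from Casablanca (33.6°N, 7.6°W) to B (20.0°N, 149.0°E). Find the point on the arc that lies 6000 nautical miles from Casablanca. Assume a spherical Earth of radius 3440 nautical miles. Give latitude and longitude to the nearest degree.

Write both endpoints as unit vectors p₁, p₂ with components (cos φ cos λ, cos φ sin λ, sin φ).
The central angle between the endpoints is δ = arccos(p₁·p₂) ≈ 2.128 rad (121.9°). The total great-circle distance is δ·R ≈ 2.128 × 3440 ≈ 7321 nmi, so the target fraction is f = 6000/7321 ≈ 0.820.
Interpolate at f ≈ 0.820 with slerp weights a = sin((1−f)δ)/sin δ ≈ 0.442, b = sin(fδ)/sin δ ≈ 1.161.
p = a·p₁ + b·p₂ ≈ (-0.570, 0.513, 0.641); φ = arcsin(p_z) ≈ 39.89°, λ = atan2(p_y, p_x) ≈ 138.02°.

≈ (40°N, 138°E)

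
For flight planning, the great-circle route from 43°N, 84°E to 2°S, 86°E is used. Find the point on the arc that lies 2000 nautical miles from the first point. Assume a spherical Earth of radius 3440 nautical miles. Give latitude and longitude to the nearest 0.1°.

Write both endpoints as unit vectors p₁, p₂ with components (cos φ cos λ, cos φ sin λ, sin φ).
The central angle between the endpoints is δ = arccos(p₁·p₂) ≈ 0.786 rad (45.0°). The total great-circle distance is δ·R ≈ 0.786 × 3440 ≈ 2704 nmi, so the target fraction is f = 2000/2704 ≈ 0.740.
Interpolate at f ≈ 0.740 with slerp weights a = sin((1−f)δ)/sin δ ≈ 0.287, b = sin(fδ)/sin δ ≈ 0.776.
p = a·p₁ + b·p₂ ≈ (0.076, 0.983, 0.169); φ = arcsin(p_z) ≈ 9.72°, λ = atan2(p_y, p_x) ≈ 85.57°.

≈ 9.7°N, 85.6°E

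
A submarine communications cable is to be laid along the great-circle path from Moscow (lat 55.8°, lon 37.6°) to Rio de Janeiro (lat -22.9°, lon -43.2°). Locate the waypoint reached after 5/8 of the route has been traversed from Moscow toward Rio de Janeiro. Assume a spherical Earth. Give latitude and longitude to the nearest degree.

Convert each endpoint to a unit vector on the sphere (x = cos φ cos λ, y = cos φ sin λ, z = sin φ).
The central angle between the endpoints is δ = arccos(p₁·p₂) ≈ 1.812 rad (103.8°).
Interpolate at f = 5/8 with slerp weights a = sin((1−f)δ)/sin δ ≈ 0.647, b = sin(fδ)/sin δ ≈ 0.933.
p = a·p₁ + b·p₂ ≈ (0.914, -0.366, 0.172); φ = arcsin(p_z) ≈ 9.93°, λ = atan2(p_y, p_x) ≈ -21.82°.

≈ lat 10°, lon -22°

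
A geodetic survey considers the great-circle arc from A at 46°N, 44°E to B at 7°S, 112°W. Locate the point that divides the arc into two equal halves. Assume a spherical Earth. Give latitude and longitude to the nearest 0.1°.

From cos δ = sin φ₁ sin φ₂ + cos φ₁ cos φ₂ cos Δλ, the central angle is δ ≈ 2.371 rad (135.9°).
Interpolate at f = 1/2 with slerp weights a = sin((1−f)δ)/sin δ ≈ 1.330, b = sin(fδ)/sin δ ≈ 1.330.
p = a·p₁ + b·p₂ ≈ (0.170, -0.582, 0.795); φ = arcsin(p_z) ≈ 52.65°, λ = atan2(p_y, p_x) ≈ -73.71°.

≈ 52.6°N, 73.7°W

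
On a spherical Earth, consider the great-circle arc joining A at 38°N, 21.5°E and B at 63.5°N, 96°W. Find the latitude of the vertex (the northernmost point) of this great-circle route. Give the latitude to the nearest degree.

The great circle lies in the plane with unit normal n̂ = (p₁ × p₂)/|p₁ × p₂|.
Here n̂_z ≈ -0.338; the vertex latitude is φ_max = arccos|n̂_z| ≈ 70.2°.
Check via Clairaut: cos φ_max = |cos φ₁| · sin C = cos(38.0°)·sin(25.4°) ≈ 0.338, again giving ≈ 70.2°.

≈ 70°N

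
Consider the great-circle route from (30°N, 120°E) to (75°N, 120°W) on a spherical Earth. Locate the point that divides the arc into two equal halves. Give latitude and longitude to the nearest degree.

From cos δ = sin φ₁ sin φ₂ + cos φ₁ cos φ₂ cos Δλ, the central angle is δ ≈ 1.191 rad (68.2°).
Interpolate at f = 1/2 with slerp weights a = sin((1−f)δ)/sin δ ≈ 0.604, b = sin(fδ)/sin δ ≈ 0.604.
p = a·p₁ + b·p₂ ≈ (-0.340, 0.318, 0.885); φ = arcsin(p_z) ≈ 62.29°, λ = atan2(p_y, p_x) ≈ 136.92°.

≈ (62°N, 137°E)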